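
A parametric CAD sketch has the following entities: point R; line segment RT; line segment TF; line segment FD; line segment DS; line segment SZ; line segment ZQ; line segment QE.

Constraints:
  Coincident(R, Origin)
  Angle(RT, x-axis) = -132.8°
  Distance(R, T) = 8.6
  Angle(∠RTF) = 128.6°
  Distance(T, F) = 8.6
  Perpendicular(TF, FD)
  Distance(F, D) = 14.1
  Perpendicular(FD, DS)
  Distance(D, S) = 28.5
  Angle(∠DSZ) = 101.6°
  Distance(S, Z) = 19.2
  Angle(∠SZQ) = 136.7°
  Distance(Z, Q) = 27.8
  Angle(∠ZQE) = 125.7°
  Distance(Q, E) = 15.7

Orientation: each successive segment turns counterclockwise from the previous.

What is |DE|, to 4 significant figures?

43.61

R is at the origin; RT runs at -132.8° with length 8.6, so T = (-5.843, -6.310). ∠RTF = 128.6° gives TF at -81.40° from the x-axis; with |TF| = 8.6, F = (-4.557, -14.81). The perpendicularity gives FD at right angles to TF, so FD runs at 8.600°; with |FD| = 14.1, D = (9.384, -12.70). FD is perpendicular to DS, so DS runs at 98.60°; with |DS| = 28.5, S = (5.123, 15.47). ∠DSZ = 101.6° gives SZ at 177.0° from the x-axis; with |SZ| = 19.2, Z = (-14.05, 16.48). ∠SZQ = 136.7° gives ZQ at -139.7° from the x-axis; with |ZQ| = 27.8, Q = (-35.25, -1.501). ∠ZQE = 125.7° gives QE at -85.40° from the x-axis; with |QE| = 15.7, E = (-33.99, -17.15). Then |DE| = |E − D| = 43.61.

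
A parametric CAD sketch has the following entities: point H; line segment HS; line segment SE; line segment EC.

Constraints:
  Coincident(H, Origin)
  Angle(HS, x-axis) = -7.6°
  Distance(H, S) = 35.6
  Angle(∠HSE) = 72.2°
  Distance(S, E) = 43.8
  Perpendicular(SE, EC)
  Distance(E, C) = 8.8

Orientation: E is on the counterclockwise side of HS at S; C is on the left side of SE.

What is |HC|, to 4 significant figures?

41.39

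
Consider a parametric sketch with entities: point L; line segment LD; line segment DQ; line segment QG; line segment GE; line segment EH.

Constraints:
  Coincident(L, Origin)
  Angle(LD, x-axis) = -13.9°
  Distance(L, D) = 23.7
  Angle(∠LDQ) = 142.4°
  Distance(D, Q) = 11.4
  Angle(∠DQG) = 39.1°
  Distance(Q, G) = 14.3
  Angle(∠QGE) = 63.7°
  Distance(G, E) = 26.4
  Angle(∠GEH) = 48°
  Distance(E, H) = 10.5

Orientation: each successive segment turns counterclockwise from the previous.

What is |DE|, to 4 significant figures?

17.62

L is at the origin; LD runs at -13.9° with length 23.7, so D = (23.01, -5.693). ∠LDQ = 142.4° gives DQ at 23.70° from the x-axis; with |DQ| = 11.4, Q = (33.44, -1.111). ∠DQG = 39.1° gives QG at 164.6° from the x-axis; with |QG| = 14.3, G = (19.66, 2.686). ∠QGE = 63.7° gives GE at -79.10° from the x-axis; with |GE| = 26.4, E = (24.65, -23.24). Then |DE| = |E − D| = 17.62.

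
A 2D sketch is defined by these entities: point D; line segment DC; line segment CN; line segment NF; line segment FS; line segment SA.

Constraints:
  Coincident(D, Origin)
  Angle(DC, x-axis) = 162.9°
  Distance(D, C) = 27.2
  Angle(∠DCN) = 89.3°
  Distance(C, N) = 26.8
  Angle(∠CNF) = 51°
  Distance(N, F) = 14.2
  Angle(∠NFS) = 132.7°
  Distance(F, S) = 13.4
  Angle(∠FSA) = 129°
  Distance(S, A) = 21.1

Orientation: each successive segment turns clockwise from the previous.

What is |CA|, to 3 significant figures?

10.5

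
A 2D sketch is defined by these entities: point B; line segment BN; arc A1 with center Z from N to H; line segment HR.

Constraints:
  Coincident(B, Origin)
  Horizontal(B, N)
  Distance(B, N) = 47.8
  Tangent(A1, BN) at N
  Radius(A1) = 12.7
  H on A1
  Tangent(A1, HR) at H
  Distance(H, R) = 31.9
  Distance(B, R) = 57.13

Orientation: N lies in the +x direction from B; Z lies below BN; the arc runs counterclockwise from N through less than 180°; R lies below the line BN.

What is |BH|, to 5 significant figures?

37.383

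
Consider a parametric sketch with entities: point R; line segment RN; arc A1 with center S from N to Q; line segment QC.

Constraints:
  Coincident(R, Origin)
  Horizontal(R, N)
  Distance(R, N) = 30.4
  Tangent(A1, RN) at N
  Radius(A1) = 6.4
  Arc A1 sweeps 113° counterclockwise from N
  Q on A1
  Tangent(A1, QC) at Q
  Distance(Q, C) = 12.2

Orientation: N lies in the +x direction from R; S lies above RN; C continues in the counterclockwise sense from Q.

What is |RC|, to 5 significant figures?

37.404

R is at the origin; RN is horizontal with |RN| = 30.4 and N on the +x side, so N = (30.400, 0.0000). A1 meets RN tangentially, so SN is at right angles to RN, so S = N + (0, 6.4) = (30.400, 6.4000). On A1, N sits at bearing -90° from S; a 113° counterclockwise sweep puts Q at bearing 23°, so Q = S + 6.4·(cos 23°, sin 23°) = (36.291, 8.9007). Since A1 is tangent to QC there, SQ ⟂ QC, so QC runs along (−sin 23°, cos 23°); with |QC| = 12.2, C = (31.524, 20.131). Then |RC| = |C − R| = 37.404.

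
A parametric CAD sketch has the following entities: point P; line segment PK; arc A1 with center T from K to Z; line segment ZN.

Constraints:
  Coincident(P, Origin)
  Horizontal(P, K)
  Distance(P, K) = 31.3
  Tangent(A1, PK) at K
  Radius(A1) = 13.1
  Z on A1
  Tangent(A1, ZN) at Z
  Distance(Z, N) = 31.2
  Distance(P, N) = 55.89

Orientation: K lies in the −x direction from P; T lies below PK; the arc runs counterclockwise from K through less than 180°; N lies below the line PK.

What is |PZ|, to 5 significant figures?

47.027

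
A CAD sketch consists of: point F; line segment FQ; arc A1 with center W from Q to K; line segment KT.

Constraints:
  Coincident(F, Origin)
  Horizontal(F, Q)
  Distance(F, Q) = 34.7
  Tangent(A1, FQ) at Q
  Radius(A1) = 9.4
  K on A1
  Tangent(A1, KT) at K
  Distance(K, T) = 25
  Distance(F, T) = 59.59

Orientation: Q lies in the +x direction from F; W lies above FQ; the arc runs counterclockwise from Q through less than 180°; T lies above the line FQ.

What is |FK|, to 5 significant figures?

44.135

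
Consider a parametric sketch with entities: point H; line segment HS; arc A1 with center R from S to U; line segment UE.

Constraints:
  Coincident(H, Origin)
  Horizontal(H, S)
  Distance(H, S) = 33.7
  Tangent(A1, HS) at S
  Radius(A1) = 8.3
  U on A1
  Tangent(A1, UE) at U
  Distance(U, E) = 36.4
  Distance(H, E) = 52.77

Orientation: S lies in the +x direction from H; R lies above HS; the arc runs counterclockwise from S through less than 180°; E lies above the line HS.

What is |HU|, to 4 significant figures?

42.93

Checks: |RU| = 8.300 ✓; ∠(RU, UE) = 90.00° ✓; |UE| = 36.40 ✓; |HE| = 52.77 ✓.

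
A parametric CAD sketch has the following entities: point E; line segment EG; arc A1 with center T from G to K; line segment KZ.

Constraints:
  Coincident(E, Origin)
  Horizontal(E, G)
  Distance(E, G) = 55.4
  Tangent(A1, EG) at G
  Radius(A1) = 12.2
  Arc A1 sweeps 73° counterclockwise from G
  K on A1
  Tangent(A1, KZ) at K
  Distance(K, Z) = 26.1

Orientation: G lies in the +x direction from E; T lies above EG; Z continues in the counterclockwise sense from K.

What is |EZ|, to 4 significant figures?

81.90

E is at the origin; EG is horizontal with |EG| = 55.4 and G on the +x side, so G = (55.40, 0.000). The tangent condition forces TG to be normal to EG, so T = G + (0, 12.2) = (55.40, 12.20). On A1, G sits at bearing -90° from T; a 73° counterclockwise sweep puts K at bearing -17°, so K = T + 12.2·(cos -17°, sin -17°) = (67.07, 8.633). The tangent condition forces TK to be normal to KZ, so KZ runs along (−sin -17°, cos -17°); with |KZ| = 26.1, Z = (74.70, 33.59). Then |EZ| = |Z − E| = 81.90.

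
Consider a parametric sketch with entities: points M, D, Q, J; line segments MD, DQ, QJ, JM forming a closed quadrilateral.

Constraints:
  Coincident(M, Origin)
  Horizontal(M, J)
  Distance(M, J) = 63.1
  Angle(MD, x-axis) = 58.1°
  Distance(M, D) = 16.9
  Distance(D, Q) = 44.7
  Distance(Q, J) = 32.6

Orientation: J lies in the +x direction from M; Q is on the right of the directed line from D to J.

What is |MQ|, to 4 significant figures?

42.48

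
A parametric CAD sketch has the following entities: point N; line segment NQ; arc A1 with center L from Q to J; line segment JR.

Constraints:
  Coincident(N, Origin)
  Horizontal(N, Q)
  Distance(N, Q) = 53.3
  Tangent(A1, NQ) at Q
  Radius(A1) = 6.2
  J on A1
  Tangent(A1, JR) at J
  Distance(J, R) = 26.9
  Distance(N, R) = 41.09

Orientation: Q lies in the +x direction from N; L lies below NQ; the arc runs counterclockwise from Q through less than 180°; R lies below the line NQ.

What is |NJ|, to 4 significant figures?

48.29

N is at the origin; N and Q share the same y with |NQ| = 53.3 and Q on the +x side, so Q = (53.30, 0.000). A1 meets NQ tangentially, so LQ is at right angles to NQ, so L = Q + (0, -6.2) = (53.30, -6.200). Since LJ ⟂ JR (tangency), |LR| = √(6.2² + 26.9²) = 27.61 regardless of where J sits on A1. So R lies on both circle(N, 41.09) and circle(L, 27.61); the below-NQ intersection is R = (32.83, -24.72). J is the foot of the tangent from R: J = (48.21, -2.653).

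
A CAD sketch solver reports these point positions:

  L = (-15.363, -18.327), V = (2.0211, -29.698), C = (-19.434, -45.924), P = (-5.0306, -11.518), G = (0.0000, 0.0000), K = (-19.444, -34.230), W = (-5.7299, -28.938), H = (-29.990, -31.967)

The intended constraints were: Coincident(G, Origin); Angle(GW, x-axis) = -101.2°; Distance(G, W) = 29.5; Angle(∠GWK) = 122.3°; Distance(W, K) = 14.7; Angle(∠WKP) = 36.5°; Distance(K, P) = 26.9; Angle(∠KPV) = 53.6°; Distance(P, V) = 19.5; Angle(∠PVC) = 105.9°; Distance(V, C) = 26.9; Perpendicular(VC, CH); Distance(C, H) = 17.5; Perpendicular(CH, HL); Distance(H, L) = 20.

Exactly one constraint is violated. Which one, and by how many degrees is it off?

Perpendicular(CH, HL) — off by 5.90°.

G = (0.00, 0.00) ✓; GW at -101.2° ✓; |GW| = 29.50 ✓; ∠GWK = 122.3° ✓; |WK| = 14.70 ✓; ∠WKP = 36.50° ✓; |KP| = 26.90 ✓; ∠KPV = 53.60° ✓; |PV| = 19.50 ✓; ∠PVC = 105.9° ✓; |VC| = 26.90 ✓; ∠(VC, CH) = 90.00° ✓; |CH| = 17.50 ✓; ∠(CH, HL) = 84.10° ✗; |HL| = 20.00 ✓.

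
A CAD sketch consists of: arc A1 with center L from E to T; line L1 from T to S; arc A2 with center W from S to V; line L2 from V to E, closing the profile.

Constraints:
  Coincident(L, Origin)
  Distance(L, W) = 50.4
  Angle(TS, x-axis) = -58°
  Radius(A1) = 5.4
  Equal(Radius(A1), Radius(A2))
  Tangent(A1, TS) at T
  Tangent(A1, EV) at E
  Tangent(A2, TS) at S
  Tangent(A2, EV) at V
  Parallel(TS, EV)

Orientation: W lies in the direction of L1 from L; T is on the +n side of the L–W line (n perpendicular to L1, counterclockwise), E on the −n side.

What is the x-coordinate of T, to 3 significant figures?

4.58

The slot axis is L1's direction at -58.0°, so u = (cos -58.0°, sin -58.0°) = (0.530, -0.848) and n = (−sin -58.0°, cos -58.0°) = (0.848, 0.530). L is at the origin and W lies 50.4 along u from L, so W = 50.4·u = (26.7, -42.7). Tangency of A1 to both parallel lines with radius 5.4 puts T and E at L ± 5.4·n: T = (4.58, 2.86), E = (-4.58, -2.86). So T.x = 4.58.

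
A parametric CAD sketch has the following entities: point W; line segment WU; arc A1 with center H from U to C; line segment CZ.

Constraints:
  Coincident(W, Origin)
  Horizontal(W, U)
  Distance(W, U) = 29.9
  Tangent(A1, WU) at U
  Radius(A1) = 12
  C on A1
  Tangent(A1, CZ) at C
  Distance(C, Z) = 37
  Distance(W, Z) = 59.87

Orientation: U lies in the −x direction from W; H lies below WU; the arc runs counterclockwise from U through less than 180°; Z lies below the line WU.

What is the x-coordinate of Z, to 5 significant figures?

-31.585

W is at the origin; W and U share the same y with |WU| = 29.9 and U on the −x side, so U = (-29.900, 0.0000). The tangent condition forces HU to be normal to WU, so H = U + (0, -12) = (-29.900, -12.000). Since HC ⟂ CZ (tangency), |HZ| = √(12.0² + 37.0²) = 38.897 regardless of where C sits on A1. So Z lies on both circle(W, 59.87) and circle(H, 38.897); the below-WU intersection is Z = (-31.585, -50.861). C is the foot of the tangent from Z: C = (-41.464, -15.204).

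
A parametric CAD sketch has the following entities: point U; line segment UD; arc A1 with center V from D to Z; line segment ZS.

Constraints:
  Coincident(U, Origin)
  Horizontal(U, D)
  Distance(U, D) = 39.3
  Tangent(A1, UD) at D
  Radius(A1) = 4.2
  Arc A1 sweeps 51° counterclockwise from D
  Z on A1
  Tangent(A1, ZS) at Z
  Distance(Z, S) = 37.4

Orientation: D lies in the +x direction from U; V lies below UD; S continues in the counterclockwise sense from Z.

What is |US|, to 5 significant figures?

33.075

On A1, D sits at bearing 90° from V; a 51° counterclockwise sweep puts Z at bearing 141°, so Z = V + 4.2·(cos 141°, sin 141°) = (36.036, -1.5569). Since A1 is tangent to ZS there, VZ ⟂ ZS, so ZS runs along (−sin 141°, cos 141°); with |ZS| = 37.4, S = (12.499, -30.622). Then |US| = |S − U| = 33.075.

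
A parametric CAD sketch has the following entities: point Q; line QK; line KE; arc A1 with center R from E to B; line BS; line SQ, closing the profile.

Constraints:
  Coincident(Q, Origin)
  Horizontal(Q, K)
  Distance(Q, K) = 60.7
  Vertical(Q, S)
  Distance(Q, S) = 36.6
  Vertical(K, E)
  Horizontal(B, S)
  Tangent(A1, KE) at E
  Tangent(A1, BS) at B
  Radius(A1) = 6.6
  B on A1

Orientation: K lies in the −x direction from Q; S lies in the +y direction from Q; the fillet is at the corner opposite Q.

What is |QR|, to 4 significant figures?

61.86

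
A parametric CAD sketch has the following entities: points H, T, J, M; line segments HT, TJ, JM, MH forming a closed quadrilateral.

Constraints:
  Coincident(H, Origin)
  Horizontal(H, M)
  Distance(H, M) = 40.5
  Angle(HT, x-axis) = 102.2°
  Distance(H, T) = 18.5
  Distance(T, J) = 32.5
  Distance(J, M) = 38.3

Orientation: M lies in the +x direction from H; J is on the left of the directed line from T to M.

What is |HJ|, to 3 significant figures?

42.2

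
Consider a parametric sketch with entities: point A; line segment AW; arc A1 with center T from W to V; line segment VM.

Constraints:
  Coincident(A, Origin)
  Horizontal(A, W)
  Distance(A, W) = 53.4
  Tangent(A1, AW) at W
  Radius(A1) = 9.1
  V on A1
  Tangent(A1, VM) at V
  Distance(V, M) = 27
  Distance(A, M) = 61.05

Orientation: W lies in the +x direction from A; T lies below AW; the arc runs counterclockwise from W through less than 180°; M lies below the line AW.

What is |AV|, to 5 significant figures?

45.618

A is at the origin; AW is horizontal with |AW| = 53.4 and W on the +x side, so W = (53.400, 0.0000). A1 meets AW tangentially, so TW is at right angles to AW, so T = W + (0, -9.1) = (53.400, -9.1000). Since TV ⟂ VM (tangency), |TM| = √(9.1² + 27.0²) = 28.492 regardless of where V sits on A1. So M lies on both circle(A, 61.05) and circle(T, 28.492); the below-AW intersection is M = (48.440, -37.157). V is the foot of the tangent from M: V = (44.402, -10.461).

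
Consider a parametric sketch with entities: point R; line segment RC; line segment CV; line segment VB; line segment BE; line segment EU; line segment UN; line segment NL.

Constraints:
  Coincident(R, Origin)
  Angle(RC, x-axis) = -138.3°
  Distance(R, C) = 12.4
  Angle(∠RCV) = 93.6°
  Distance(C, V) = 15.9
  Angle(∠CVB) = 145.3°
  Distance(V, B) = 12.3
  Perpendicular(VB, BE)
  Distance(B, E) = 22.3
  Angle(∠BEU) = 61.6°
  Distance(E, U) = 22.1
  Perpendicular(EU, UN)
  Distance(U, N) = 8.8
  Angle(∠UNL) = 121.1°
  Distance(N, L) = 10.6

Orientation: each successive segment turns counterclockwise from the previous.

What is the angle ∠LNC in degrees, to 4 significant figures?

156.4°

R is at the origin; RC runs at -138.3° with length 12.4, so C = (-9.258, -8.249). ∠RCV = 93.6° gives CV at -51.90° from the x-axis; with |CV| = 15.9, V = (0.5526, -20.76). ∠CVB = 145.3° gives VB at -17.20° from the x-axis; with |VB| = 12.3, B = (12.30, -24.40). VB is perpendicular to BE, so BE runs at 72.80°; with |BE| = 22.3, E = (18.90, -3.096). ∠BEU = 61.6° gives EU at -168.8° from the x-axis; with |EU| = 22.1, U = (-2.782, -7.388). EU is perpendicular to UN, so UN runs at -78.80°; with |UN| = 8.8, N = (-1.073, -16.02). ∠UNL = 121.1° gives NL at -19.90° from the x-axis; with |NL| = 10.6, L = (8.894, -19.63). Then cos ∠LNC = NL·NC / (|NL||NC|), giving 156.4°.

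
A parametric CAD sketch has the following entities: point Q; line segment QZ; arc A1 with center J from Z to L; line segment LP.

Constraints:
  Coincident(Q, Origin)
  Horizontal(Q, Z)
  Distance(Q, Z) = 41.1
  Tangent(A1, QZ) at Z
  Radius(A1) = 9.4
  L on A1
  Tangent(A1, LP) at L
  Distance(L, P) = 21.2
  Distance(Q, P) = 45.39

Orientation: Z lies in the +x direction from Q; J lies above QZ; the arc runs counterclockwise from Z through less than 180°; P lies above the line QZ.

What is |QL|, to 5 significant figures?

50.422

Checks: |JL| = 9.400 ✓; ∠(JL, LP) = 90.00° ✓; |LP| = 21.20 ✓; |QP| = 45.39 ✓.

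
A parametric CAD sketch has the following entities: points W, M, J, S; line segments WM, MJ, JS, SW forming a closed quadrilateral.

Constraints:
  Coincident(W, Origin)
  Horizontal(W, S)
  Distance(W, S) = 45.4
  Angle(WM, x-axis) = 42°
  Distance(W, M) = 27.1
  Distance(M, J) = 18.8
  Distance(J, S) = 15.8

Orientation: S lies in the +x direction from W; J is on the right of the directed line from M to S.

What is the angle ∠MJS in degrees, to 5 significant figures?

127.77°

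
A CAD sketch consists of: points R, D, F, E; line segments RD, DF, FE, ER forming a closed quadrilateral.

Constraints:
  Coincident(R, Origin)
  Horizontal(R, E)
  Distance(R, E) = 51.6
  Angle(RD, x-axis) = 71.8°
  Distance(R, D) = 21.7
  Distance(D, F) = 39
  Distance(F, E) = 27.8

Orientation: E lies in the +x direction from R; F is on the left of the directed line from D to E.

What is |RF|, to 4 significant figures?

52.72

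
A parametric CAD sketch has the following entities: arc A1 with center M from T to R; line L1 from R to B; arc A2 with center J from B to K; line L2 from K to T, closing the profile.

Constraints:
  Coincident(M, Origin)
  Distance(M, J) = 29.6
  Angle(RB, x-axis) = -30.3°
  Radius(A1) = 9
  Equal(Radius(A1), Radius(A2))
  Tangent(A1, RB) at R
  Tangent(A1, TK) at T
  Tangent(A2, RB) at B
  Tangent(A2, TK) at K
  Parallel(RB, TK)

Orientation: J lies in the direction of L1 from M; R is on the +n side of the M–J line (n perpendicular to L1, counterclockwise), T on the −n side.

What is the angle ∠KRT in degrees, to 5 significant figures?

58.696°

The slot axis is L1's direction at -30.3°, so u = (cos -30.3°, sin -30.3°) = (0.86340, -0.50453) and n = (−sin -30.3°, cos -30.3°) = (0.50453, 0.86340). M is at the origin and J lies 29.6 along u from M, so J = 29.6·u = (25.557, -14.934). Tangency of A1 to both parallel lines with radius 9.0 puts R and T at M ± 9.0·n: R = (4.5407, 7.7706), T = (-4.5407, -7.7706). Equal radii place B and K the same way about J: B = J + 9.0·n = (30.097, -7.1635), K = J − 9.0·n = (21.016, -22.705). Then cos ∠KRT = RK·RT / (|RK||RT|), giving 58.696°.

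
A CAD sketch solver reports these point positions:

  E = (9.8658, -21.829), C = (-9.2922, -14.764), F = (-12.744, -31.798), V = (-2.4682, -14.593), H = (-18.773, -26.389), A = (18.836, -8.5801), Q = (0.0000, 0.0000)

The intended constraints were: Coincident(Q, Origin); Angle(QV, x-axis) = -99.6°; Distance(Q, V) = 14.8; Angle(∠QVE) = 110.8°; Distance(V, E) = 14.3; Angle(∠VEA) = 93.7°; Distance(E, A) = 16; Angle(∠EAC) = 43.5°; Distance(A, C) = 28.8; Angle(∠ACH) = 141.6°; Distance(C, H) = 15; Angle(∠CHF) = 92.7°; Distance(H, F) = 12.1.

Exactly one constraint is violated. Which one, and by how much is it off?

Distance(H, F) = 12.1 — off by 4.00.

Q = (0.00, 0.00) ✓; QV at -99.60° ✓; |QV| = 14.80 ✓; ∠QVE = 110.8° ✓; |VE| = 14.30 ✓; ∠VEA = 93.70° ✓; |EA| = 16.00 ✓; ∠EAC = 43.50° ✓; |AC| = 28.80 ✓; ∠ACH = 141.6° ✓; |CH| = 15.00 ✓; ∠CHF = 92.70° ✓; |HF| = 8.100 ✗.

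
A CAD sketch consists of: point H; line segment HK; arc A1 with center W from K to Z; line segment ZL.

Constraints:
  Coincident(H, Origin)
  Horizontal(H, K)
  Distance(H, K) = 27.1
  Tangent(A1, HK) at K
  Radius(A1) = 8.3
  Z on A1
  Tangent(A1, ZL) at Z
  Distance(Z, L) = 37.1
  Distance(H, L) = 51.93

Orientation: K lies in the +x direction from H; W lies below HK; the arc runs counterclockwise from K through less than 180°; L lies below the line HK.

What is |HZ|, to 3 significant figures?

21.1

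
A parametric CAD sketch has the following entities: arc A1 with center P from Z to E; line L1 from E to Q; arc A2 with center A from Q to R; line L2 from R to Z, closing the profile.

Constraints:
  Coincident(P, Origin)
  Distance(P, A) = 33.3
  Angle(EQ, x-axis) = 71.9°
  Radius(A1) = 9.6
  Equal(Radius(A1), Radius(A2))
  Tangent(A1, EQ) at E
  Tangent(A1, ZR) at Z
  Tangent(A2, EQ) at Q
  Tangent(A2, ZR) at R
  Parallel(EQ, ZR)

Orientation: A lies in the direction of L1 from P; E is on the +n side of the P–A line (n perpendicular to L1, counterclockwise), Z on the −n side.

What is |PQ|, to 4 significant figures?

34.66

The slot axis is L1's direction at 71.9°, so u = (cos 71.9°, sin 71.9°) = (0.3107, 0.9505) and n = (−sin 71.9°, cos 71.9°) = (-0.9505, 0.3107). P is at the origin and A lies 33.3 along u from P, so A = 33.3·u = (10.35, 31.65). Tangency of A1 to both parallel lines with radius 9.6 puts E and Z at P ± 9.6·n: E = (-9.125, 2.982), Z = (9.125, -2.982). Equal radii place Q and R the same way about A: Q = A + 9.6·n = (1.221, 34.63), R = A − 9.6·n = (19.47, 28.67). Then |PQ| = |Q − P| = 34.66.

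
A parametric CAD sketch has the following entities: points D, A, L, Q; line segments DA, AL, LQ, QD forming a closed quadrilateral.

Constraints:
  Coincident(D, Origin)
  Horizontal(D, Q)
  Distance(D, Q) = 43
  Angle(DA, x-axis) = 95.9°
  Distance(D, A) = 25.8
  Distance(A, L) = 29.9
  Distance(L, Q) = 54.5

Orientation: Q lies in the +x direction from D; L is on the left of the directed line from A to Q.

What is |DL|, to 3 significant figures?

51.0

Checks: |AL| = 29.90 ✓; |LQ| = 54.50 ✓.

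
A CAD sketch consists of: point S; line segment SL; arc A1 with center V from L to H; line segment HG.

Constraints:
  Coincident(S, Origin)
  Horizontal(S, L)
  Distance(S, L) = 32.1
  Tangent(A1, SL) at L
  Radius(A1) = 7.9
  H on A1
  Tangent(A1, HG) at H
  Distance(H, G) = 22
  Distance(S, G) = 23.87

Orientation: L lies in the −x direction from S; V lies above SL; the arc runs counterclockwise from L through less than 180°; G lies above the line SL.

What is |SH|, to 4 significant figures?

26.04

S is at the origin; SL is horizontal with |SL| = 32.1 and L on the −x side, so L = (-32.10, 0.000). The tangent condition forces VL to be normal to SL, so V = L + (0, 7.9) = (-32.10, 7.900). Since VH ⟂ HG (tangency), |VG| = √(7.9² + 22.0²) = 23.38 regardless of where H sits on A1. So G lies on both circle(S, 23.87) and circle(V, 23.38); the above-SL intersection is G = (-12.36, 20.42). H is the foot of the tangent from G: H = (-25.86, 3.051).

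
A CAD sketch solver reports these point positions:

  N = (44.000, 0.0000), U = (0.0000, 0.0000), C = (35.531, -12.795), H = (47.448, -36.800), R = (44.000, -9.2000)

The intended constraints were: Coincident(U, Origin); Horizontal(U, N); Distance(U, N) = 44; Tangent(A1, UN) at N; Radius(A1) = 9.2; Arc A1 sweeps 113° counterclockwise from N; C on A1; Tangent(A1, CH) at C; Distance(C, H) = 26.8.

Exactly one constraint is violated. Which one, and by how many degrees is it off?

Tangent(A1, CH) at C — off by 3.40°.

U = (0.00, 0.00) ✓; U.y = 0.00, N.y = 0.00 ✓; |UN| = 44.00 ✓; ∠(RN, NU) = 90.00° ✓; |RN| = 9.200 ✓; bearing(R→C) − bearing(R→N) = 113.0° ✓; |RC| = 9.200 ✓; ∠(RC, CH) = 86.60° ✗; |CH| = 26.80 ✓.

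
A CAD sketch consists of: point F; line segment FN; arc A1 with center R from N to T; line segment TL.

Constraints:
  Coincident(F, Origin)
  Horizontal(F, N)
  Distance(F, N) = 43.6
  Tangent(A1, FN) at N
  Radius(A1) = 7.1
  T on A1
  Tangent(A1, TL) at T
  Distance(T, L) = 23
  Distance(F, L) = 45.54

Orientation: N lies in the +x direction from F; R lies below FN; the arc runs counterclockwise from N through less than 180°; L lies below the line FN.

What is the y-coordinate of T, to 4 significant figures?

-6.543

Checks: ∠(RN, NF) = 90.00° ✓; |RT| = 7.100 ✓; ∠(RT, TL) = 90.00° ✓; |TL| = 23.00 ✓; |FL| = 45.54 ✓.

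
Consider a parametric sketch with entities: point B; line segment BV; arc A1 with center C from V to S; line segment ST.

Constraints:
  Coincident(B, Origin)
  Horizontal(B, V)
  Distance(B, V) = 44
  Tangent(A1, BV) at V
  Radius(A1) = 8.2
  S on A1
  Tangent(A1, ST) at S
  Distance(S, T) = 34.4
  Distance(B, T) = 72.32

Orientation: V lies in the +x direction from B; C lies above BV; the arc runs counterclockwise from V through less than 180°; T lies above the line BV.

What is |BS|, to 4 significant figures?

52.29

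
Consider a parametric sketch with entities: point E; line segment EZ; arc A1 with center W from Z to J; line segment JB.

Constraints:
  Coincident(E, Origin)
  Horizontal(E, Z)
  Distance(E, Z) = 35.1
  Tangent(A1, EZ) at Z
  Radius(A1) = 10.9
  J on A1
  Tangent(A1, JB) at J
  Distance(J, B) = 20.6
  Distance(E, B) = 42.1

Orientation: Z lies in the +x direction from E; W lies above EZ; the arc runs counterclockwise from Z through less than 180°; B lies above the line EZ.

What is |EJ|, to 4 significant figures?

46.36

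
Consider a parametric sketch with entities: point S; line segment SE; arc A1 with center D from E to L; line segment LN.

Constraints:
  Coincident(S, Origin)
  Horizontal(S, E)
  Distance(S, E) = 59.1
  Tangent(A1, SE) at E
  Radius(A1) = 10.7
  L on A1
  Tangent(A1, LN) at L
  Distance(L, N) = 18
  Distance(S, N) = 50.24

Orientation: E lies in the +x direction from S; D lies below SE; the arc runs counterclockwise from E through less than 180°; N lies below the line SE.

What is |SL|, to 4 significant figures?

49.44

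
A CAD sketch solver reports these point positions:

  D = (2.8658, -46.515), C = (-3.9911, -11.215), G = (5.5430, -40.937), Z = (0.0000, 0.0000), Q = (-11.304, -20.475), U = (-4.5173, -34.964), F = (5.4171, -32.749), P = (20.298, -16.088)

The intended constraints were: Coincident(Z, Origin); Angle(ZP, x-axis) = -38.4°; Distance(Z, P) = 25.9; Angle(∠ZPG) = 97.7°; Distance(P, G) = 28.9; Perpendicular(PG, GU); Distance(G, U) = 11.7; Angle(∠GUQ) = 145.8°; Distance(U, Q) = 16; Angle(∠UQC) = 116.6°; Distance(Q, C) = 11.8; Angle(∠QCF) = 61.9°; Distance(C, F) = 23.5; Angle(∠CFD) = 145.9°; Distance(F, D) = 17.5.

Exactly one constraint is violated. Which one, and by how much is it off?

Distance(F, D) = 17.5 — off by 3.50.

Z = (0.00, 0.00) ✓; ZP at -38.40° ✓; |ZP| = 25.90 ✓; ∠ZPG = 97.70° ✓; |PG| = 28.90 ✓; ∠(PG, GU) = 90.00° ✓; |GU| = 11.70 ✓; ∠GUQ = 145.8° ✓; |UQ| = 16.00 ✓; ∠UQC = 116.6° ✓; |QC| = 11.80 ✓; ∠QCF = 61.90° ✓; |CF| = 23.50 ✓; ∠CFD = 145.9° ✓; |FD| = 14.00 ✗.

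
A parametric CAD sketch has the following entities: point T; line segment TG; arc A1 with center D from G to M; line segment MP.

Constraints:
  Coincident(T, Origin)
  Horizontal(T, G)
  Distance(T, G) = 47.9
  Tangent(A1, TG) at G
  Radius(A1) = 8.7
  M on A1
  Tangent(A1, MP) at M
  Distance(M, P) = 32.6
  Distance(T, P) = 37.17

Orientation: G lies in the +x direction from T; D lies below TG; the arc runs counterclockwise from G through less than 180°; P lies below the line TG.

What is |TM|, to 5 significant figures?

40.995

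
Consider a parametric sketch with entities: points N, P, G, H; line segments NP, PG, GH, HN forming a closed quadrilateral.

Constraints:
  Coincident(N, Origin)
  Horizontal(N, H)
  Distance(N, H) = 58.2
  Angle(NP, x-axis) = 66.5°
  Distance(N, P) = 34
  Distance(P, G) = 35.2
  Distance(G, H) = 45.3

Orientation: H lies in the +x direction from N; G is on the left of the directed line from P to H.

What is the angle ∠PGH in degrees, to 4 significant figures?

84.13°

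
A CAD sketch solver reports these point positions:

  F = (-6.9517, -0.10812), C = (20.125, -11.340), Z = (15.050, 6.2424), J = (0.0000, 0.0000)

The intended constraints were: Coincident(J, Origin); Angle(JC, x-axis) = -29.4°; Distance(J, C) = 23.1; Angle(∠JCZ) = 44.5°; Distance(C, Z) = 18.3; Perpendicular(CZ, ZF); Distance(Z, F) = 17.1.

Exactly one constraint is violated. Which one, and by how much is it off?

Distance(Z, F) = 17.1 — off by 5.80.

J = (0.00, 0.00) ✓; JC at -29.40° ✓; |JC| = 23.10 ✓; ∠JCZ = 44.50° ✓; |CZ| = 18.30 ✓; ∠(CZ, ZF) = 90.00° ✓; |ZF| = 22.90 ✗.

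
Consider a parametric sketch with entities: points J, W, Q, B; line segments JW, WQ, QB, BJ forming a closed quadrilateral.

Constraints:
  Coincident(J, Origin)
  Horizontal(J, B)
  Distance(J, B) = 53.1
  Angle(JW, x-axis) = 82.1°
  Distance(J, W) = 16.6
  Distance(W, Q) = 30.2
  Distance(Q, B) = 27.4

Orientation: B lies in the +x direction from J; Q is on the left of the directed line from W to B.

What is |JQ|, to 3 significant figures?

37.1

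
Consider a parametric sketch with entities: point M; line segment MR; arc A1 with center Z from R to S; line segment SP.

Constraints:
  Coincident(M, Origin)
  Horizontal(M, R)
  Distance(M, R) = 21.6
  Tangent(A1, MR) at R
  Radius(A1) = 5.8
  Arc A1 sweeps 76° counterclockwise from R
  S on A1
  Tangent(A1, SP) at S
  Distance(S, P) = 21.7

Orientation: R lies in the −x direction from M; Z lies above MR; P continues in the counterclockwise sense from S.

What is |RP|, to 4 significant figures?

27.68

M is at the origin; M and R share the same y with |MR| = 21.6 and R on the −x side, so R = (-21.60, 0.000). The tangent condition forces ZR to be normal to MR, so Z = R + (0, 5.8) = (-21.60, 5.800). On A1, R sits at bearing -90° from Z; a 76° counterclockwise sweep puts S at bearing -14°, so S = Z + 5.8·(cos -14°, sin -14°) = (-15.97, 4.397). The tangent condition forces ZS to be normal to SP, so SP runs along (−sin -14°, cos -14°); with |SP| = 21.7, P = (-10.72, 25.45). Then |RP| = |P − R| = 27.68.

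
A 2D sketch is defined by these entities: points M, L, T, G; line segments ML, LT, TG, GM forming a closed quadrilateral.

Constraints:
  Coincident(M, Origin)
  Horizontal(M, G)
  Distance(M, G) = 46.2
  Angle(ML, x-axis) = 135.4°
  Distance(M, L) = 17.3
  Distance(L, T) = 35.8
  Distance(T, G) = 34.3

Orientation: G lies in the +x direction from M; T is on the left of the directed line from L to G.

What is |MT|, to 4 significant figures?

32.11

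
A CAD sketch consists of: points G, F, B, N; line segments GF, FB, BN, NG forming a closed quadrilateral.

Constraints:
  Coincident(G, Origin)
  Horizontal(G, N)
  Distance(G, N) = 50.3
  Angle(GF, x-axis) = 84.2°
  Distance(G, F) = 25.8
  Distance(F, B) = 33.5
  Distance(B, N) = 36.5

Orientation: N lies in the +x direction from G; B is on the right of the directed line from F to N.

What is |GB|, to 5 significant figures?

15.368

G is at the origin; G and N share the same y with |GN| = 50.3 and N in +x, so N = (50.3, 0). GF runs at 84.2° with |GF| = 25.8, so F = (2.6073, 25.668). B is determined by |FB| = 33.5 and |BN| = 36.5 together: it lies at the intersection of circle(F, 33.5) and circle(N, 36.5). With |FN| = 54.161, the foot of the radical line on FN is 25.142 from F and the perpendicular offset is √(33.5² − 25.142²) = 22.139. Taking the right-of-FN solution: B = (14.255, -5.7421).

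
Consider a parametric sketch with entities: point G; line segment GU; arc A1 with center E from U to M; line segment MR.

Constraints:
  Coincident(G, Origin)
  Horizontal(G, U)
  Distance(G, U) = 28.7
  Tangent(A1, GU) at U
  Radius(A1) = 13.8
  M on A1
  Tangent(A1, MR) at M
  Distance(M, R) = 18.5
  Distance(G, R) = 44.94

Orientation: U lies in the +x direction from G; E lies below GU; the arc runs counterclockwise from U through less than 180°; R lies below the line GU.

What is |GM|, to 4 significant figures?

26.58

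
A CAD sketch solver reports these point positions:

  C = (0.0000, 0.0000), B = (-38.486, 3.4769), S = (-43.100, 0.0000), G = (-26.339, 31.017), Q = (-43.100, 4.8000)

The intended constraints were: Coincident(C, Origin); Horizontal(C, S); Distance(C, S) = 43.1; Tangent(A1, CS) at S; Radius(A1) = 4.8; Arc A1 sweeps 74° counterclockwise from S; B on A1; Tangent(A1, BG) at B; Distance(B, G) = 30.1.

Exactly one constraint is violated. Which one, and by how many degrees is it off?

Tangent(A1, BG) at B — off by 7.80°.

C = (0.00, 0.00) ✓; C.y = 0.00, S.y = 0.00 ✓; |CS| = 43.10 ✓; ∠(QS, SC) = 90.00° ✓; |QS| = 4.800 ✓; bearing(Q→B) − bearing(Q→S) = 74.00° ✓; |QB| = 4.800 ✓; ∠(QB, BG) = 97.80° ✗; |BG| = 30.10 ✓.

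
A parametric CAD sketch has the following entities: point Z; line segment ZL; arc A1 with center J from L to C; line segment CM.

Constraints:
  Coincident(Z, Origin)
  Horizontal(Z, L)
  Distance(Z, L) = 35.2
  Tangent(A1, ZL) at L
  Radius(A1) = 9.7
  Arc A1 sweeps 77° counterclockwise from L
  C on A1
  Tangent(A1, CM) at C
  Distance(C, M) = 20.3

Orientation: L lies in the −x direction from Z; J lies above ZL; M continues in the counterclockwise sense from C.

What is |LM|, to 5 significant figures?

30.687

Z is at the origin; ZL is horizontal with |ZL| = 35.2 and L on the −x side, so L = (-35.200, 0.0000). The tangent condition forces JL to be normal to ZL, so J = L + (0, 9.7) = (-35.200, 9.7000). On A1, L sits at bearing -90° from J; a 77° counterclockwise sweep puts C at bearing -13°, so C = J + 9.7·(cos -13°, sin -13°) = (-25.749, 7.5180). The tangent condition forces JC to be normal to CM, so CM runs along (−sin -13°, cos -13°); with |CM| = 20.3, M = (-21.182, 27.298). Then |LM| = |M − L| = 30.687.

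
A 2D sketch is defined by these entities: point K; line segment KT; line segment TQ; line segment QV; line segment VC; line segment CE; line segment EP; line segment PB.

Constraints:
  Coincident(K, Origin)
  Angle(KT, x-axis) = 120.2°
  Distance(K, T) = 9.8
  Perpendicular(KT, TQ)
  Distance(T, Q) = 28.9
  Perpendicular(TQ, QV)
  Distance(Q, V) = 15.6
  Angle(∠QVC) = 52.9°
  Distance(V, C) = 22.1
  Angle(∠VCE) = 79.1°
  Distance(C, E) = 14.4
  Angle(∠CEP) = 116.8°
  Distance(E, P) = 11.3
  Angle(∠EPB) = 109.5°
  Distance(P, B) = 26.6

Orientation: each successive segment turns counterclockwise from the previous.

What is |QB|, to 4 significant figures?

23.48

∠CEP = 116.8° gives EP at -128.6° from the x-axis; with |EP| = 11.3, P = (-34.68, -5.048). ∠EPB = 109.5° gives PB at -58.10° from the x-axis; with |PB| = 26.6, B = (-20.62, -27.63). Then |QB| = |B − Q| = 23.48.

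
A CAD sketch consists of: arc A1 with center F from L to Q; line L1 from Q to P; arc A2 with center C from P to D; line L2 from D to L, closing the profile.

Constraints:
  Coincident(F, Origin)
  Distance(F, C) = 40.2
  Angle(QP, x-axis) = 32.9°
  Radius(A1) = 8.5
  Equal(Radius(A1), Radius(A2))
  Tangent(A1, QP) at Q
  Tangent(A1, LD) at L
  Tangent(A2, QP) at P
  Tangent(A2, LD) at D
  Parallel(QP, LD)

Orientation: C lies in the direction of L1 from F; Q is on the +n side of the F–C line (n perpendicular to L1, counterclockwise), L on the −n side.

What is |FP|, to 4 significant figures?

41.09

The slot axis is L1's direction at 32.9°, so u = (cos 32.9°, sin 32.9°) = (0.8396, 0.5432) and n = (−sin 32.9°, cos 32.9°) = (-0.5432, 0.8396). F is at the origin and C lies 40.2 along u from F, so C = 40.2·u = (33.75, 21.84). Tangency of A1 to both parallel lines with radius 8.5 puts Q and L at F ± 8.5·n: Q = (-4.617, 7.137), L = (4.617, -7.137). Equal radii place P and D the same way about C: P = C + 8.5·n = (29.14, 28.97), D = C − 8.5·n = (38.37, 14.70). Then |FP| = |P − F| = 41.09.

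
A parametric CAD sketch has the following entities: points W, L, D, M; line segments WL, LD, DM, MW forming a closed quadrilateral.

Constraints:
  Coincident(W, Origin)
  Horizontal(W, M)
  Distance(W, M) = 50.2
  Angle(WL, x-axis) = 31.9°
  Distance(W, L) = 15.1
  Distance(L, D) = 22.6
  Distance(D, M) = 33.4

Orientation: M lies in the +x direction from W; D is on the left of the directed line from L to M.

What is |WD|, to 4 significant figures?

37.33

Checks: |WM| = 50.20 ✓; |WL| = 15.10 ✓; |LD| = 22.60 ✓; |DM| = 33.40 ✓.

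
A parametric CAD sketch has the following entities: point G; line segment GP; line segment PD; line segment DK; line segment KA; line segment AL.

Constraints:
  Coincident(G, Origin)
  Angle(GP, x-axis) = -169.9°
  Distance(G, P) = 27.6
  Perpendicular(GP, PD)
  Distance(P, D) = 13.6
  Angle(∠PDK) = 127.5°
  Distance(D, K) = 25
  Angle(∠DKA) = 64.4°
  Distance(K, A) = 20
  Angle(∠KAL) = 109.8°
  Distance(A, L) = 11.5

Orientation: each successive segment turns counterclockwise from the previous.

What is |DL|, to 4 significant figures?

17.58

G is at the origin; GP runs at -169.9° with length 27.6, so P = (-27.17, -4.840). GP is perpendicular to PD, so PD runs at -79.90°; with |PD| = 13.6, D = (-24.79, -18.23). ∠PDK = 127.5° gives DK at -27.40° from the x-axis; with |DK| = 25.0, K = (-2.592, -29.73). ∠DKA = 64.4° gives KA at 88.20° from the x-axis; with |KA| = 20.0, A = (-1.964, -9.744). ∠KAL = 109.8° gives AL at 158.4° from the x-axis; with |AL| = 11.5, L = (-12.66, -5.511). Then |DL| = |L − D| = 17.58.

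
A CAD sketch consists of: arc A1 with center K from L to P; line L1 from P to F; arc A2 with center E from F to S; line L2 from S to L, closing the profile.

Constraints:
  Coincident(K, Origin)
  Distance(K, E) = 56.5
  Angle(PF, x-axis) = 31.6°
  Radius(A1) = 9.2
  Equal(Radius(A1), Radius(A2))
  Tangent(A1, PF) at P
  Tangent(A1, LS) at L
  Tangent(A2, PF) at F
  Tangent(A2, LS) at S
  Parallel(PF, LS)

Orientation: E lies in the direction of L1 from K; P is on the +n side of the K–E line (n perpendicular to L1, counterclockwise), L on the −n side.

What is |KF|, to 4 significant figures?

57.24

The slot axis is L1's direction at 31.6°, so u = (cos 31.6°, sin 31.6°) = (0.8517, 0.5240) and n = (−sin 31.6°, cos 31.6°) = (-0.5240, 0.8517). K is at the origin and E lies 56.5 along u from K, so E = 56.5·u = (48.12, 29.61). Tangency of A1 to both parallel lines with radius 9.2 puts P and L at K ± 9.2·n: P = (-4.821, 7.836), L = (4.821, -7.836). Equal radii place F and S the same way about E: F = E + 9.2·n = (43.30, 37.44), S = E − 9.2·n = (52.94, 21.77). Then |KF| = |F − K| = 57.24.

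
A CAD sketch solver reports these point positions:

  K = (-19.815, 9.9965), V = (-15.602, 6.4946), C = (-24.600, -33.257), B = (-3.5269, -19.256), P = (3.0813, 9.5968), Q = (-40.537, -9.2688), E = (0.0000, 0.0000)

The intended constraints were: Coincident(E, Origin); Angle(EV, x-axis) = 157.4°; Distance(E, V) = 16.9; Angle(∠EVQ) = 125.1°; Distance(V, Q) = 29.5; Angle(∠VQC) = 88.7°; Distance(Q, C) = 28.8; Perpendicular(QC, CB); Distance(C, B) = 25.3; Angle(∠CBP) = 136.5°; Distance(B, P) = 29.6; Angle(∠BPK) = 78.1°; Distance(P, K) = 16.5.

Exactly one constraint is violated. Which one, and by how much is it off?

Distance(P, K) = 16.5 — off by 6.40.

E = (0.00, 0.00) ✓; EV at 157.4° ✓; |EV| = 16.90 ✓; ∠EVQ = 125.1° ✓; |VQ| = 29.50 ✓; ∠VQC = 88.70° ✓; |QC| = 28.80 ✓; ∠(QC, CB) = 90.00° ✓; |CB| = 25.30 ✓; ∠CBP = 136.5° ✓; |BP| = 29.60 ✓; ∠BPK = 78.10° ✓; |PK| = 22.90 ✗.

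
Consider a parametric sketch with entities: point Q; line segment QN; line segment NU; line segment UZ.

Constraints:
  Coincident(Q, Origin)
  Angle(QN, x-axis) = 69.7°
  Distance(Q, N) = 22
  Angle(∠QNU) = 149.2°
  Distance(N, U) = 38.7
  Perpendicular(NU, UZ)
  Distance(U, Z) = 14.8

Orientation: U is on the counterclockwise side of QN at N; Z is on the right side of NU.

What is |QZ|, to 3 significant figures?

63.2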